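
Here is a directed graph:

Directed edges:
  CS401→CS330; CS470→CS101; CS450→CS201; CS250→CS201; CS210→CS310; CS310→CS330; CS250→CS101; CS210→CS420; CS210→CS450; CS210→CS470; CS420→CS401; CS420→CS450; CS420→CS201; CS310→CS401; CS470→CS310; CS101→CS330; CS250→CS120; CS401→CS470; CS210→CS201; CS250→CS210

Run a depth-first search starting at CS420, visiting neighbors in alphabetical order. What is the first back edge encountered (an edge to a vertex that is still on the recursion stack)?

CS310->CS401

DFS from CS420 (visiting neighbors in alphabetical order); mark gray on enter, black on exit:
CS420 gray
  CS201 gray
  CS201 black
  CS401 gray
    CS330 gray
    CS330 black
    CS470 gray
      CS101 gray
        CS101→CS330: CS330 black — skip
      CS101 black
      CS310 gray
        CS310→CS330: CS330 black — skip
        CS310→CS401: CS401 is gray → back edge
First back edge: CS310 → CS401.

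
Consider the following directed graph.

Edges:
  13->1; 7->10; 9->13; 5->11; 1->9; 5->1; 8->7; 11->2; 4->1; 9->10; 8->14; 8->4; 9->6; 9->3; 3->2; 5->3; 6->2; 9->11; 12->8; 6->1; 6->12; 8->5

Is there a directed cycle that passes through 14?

14 lies on a cycle iff there is a path from 14 back to itself.
Exploring from 14, it never reaches itself; equivalently, its strongly connected component is a singleton.

No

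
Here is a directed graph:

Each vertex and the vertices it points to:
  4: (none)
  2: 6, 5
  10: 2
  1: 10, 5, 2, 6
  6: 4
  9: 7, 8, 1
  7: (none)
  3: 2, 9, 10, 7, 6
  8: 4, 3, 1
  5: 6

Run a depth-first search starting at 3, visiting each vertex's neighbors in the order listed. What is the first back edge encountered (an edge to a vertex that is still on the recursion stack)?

8->3

DFS from 3 (visiting each vertex's neighbors in the order listed); mark gray on enter, black on exit:
3 gray
  2 gray
    6 gray
      4 gray
      4 black
    6 black
    5 gray
      5→6: 6 black — skip
    5 black
  2 black
  9 gray
    7 gray
    7 black
    8 gray
      8→4: 4 black — skip
      8→3: 3 is gray → back edge
First back edge: 8 → 3.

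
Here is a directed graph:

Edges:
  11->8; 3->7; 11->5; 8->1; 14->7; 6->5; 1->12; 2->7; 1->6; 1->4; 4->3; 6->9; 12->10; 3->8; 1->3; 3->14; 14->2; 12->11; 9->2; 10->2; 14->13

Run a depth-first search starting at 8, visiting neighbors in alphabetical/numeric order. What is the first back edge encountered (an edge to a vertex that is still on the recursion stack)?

3->8

DFS from 8 (visiting neighbors in alphabetical/numeric order); mark gray on enter, black on exit:
8 gray
  1 gray
    3 gray
      7 gray
      7 black
      3→8: 8 is gray → back edge
First back edge: 3 → 8.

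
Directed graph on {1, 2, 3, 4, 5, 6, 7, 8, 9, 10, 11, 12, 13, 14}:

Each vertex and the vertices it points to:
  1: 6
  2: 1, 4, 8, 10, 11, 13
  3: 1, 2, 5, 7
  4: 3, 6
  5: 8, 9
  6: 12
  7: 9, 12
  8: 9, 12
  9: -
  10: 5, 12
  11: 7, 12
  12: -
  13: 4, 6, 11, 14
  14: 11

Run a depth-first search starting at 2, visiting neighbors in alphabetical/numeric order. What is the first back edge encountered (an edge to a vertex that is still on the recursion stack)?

3→2

DFS from 2 (visiting neighbors in alphabetical/numeric order); mark gray on enter, black on exit:
2 gray
  1 gray
    6 gray
      12 gray
      12 black
    6 black
  1 black
  4 gray
    3 gray
      3→1: 1 black — skip
      3→2: 2 is gray → back edge
First back edge: 3 → 2.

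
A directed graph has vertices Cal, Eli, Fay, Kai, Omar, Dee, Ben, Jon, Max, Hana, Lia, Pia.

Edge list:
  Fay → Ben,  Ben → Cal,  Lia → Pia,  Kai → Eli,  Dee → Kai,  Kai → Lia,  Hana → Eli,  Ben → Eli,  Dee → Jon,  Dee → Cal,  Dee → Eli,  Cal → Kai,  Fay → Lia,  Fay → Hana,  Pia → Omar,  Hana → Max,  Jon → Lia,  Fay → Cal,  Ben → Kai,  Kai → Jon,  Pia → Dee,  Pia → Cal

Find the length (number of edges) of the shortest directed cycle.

For each vertex v, BFS finds the shortest path from v back to v.
The shortest such closed walk is Lia → Pia → Cal → Kai → Lia, length 4.

4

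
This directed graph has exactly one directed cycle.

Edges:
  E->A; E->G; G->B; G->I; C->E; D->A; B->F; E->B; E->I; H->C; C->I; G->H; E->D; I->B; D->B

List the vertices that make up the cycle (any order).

DFS with gray/black marking from H:
H gray
  C gray
    E gray
      A gray
      A black
      G gray
        I gray
          B gray
            F gray
            F black
          B black
        I black
        G→H: H is gray → back edge
Back edge closes the cycle H → C → E → G → H; its vertices are {C, E, G, H}.

C, E, G, H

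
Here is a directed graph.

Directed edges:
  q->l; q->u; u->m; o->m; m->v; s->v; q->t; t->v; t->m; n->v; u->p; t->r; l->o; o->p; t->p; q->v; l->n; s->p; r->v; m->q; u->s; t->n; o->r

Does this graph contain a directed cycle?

Yes

DFS with white/gray/black marking, starting from l:
l gray
  n gray
    v gray
    v black
  n black
  o gray
    p gray
    p black
    r gray
      r→v: v black — skip
    r black
    m gray
      m→v: v black — skip
      q gray
        q→v: v black — skip
        u gray
          u→m: m is gray → back edge
Back edge found, so a cycle exists: m → q → u → m.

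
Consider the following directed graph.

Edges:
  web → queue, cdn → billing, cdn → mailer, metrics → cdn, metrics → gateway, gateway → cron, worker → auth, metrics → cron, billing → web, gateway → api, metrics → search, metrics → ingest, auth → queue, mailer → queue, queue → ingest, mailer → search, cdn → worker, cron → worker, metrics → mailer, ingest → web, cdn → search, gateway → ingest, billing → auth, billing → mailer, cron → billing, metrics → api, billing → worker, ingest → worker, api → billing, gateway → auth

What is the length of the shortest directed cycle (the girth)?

3

For each vertex v, BFS finds the shortest path from v back to v.
The shortest such closed walk is ingest → web → queue → ingest, length 3.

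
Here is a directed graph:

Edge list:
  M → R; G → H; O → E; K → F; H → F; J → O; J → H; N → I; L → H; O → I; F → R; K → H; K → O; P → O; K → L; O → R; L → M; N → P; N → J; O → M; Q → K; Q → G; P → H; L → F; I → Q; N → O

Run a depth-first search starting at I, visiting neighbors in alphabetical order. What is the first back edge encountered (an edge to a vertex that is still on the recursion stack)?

O->I

DFS from I (visiting neighbors in alphabetical order); mark gray on enter, black on exit:
I gray
  Q gray
    G gray
      H gray
        F gray
          R gray
          R black
        F black
      H black
    G black
    K gray
      K→F: F black — skip
      K→H: H black — skip
      L gray
        L→F: F black — skip
        L→H: H black — skip
        M gray
          M→R: R black — skip
        M black
      L black
      O gray
        E gray
        E black
        O→I: I is gray → back edge
First back edge: O → I.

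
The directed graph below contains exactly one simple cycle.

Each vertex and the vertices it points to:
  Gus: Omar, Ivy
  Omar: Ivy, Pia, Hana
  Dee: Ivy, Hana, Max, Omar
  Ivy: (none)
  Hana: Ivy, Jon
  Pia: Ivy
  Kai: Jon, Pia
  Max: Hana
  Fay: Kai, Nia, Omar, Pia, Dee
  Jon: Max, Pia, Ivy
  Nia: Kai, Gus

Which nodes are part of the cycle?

DFS with gray/black marking from Jon:
Jon gray
  Max gray
    Hana gray
      Ivy gray
      Ivy black
      Hana→Jon: Jon is gray → back edge
Back edge closes the cycle Jon → Max → Hana → Jon; its vertices are {Jon, Max, Hana}.

Jon, Max, Hana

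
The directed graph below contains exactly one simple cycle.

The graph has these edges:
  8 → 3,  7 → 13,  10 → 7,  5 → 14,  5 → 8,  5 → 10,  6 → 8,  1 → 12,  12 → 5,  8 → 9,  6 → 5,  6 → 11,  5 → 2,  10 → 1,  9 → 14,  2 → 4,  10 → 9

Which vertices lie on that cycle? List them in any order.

1, 5, 10, 12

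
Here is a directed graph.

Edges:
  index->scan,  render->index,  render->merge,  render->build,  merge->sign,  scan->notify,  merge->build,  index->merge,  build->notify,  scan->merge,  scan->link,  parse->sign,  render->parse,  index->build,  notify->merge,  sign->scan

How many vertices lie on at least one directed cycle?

5

A vertex is on a directed cycle iff it belongs to a strongly connected component of size ≥ 2 (or has a self-loop).
The vertices on cycles are {scan, sign, build, merge, notify} — 5 in total.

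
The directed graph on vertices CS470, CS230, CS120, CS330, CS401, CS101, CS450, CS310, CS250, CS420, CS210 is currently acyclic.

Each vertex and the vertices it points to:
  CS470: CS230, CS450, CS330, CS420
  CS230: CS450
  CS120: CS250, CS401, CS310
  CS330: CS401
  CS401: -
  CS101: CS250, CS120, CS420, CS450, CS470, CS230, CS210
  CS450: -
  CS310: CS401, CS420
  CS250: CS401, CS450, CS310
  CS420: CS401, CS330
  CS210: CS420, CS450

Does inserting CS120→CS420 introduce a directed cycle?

No

Adding CS120→CS420 creates a cycle iff CS420 can already reach CS120.
Explore from CS420: no path reaches CS120. The graph stays acyclic.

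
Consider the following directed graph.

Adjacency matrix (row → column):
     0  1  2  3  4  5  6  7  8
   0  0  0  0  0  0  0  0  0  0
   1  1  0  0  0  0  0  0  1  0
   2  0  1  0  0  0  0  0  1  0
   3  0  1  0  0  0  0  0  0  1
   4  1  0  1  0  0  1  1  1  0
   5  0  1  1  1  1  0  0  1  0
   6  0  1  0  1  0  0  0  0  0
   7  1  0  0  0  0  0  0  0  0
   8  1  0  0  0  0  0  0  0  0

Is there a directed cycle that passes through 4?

Yes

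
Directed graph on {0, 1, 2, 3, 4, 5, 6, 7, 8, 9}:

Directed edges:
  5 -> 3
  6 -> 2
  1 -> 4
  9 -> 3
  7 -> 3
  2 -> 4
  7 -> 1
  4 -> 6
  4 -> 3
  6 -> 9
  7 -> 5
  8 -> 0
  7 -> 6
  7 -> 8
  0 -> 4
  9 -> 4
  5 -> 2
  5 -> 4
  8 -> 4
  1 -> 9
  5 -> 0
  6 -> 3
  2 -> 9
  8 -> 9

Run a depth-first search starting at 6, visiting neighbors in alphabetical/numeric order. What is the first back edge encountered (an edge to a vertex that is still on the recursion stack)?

DFS from 6 (visiting neighbors in alphabetical/numeric order); mark gray on enter, black on exit:
6 gray
  2 gray
    4 gray
      3 gray
      3 black
      4→6: 6 is gray → back edge
First back edge: 4 → 6.

4→6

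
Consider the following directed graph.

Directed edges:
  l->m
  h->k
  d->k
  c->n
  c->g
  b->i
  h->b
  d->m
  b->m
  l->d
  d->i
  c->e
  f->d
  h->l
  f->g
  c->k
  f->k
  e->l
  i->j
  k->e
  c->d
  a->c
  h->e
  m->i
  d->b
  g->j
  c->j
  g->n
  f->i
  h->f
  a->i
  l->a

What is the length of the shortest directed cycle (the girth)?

For each vertex v, BFS finds the shortest path from v back to v.
The shortest such closed walk is l → d → k → e → l, length 4.

4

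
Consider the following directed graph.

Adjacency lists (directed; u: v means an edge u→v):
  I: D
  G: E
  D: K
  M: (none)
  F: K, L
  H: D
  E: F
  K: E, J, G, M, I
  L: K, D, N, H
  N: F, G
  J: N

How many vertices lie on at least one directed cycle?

A vertex is on a directed cycle iff it belongs to a strongly connected component of size ≥ 2 (or has a self-loop).
The vertices on cycles are {D, E, F, G, H, I, J, K, L, N} — 10 in total.

10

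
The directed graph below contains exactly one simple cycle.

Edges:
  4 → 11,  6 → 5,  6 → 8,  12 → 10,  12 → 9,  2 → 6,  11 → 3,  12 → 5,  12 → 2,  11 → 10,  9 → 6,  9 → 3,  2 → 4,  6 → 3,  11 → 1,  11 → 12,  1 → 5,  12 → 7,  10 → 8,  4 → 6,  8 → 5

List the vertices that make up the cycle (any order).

DFS with gray/black marking from 11:
11 gray
  3 gray
  3 black
  12 gray
    9 gray
      6 gray
        6→3: 3 black — skip
        5 gray
        5 black
        8 gray
          8→5: 5 black — skip
        8 black
      6 black
      9→3: 3 black — skip
    9 black
    10 gray
      10→8: 8 black — skip
    10 black
    12→5: 5 black — skip
    2 gray
      2→6: 6 black — skip
      4 gray
        4→6: 6 black — skip
        4→11: 11 is gray → back edge
Back edge closes the cycle 11 → 12 → 2 → 4 → 11; its vertices are {2, 4, 11, 12}.

2, 4, 11, 12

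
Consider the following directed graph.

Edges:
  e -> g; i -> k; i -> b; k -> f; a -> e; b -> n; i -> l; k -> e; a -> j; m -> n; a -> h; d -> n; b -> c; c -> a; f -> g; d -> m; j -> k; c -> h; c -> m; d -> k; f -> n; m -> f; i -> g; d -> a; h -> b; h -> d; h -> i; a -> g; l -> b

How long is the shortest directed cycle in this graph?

For each vertex v, BFS finds the shortest path from v back to v.
The shortest such closed walk is c → h → b → c, length 3.

3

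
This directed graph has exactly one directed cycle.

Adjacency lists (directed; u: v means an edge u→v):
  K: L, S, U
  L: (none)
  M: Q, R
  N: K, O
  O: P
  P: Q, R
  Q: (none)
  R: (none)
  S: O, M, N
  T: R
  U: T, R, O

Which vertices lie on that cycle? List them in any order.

K, N, S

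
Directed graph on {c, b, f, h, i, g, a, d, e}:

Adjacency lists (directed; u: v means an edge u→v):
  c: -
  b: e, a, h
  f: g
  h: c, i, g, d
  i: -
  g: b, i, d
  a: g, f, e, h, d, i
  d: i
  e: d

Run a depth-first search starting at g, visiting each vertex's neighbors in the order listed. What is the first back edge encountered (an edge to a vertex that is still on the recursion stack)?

DFS from g (visiting each vertex's neighbors in the order listed); mark gray on enter, black on exit:
g gray
  b gray
    e gray
      d gray
        i gray
        i black
      d black
    e black
    a gray
      a→g: g is gray → back edge
First back edge: a → g.

a->g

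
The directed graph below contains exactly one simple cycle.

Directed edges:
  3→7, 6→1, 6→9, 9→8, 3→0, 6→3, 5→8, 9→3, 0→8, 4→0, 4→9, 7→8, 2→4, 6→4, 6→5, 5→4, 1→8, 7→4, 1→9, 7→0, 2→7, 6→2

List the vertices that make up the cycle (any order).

3, 4, 7, 9

DFS with gray/black marking from 3:
3 gray
  7 gray
    8 gray
    8 black
    4 gray
      9 gray
        9→3: 3 is gray → back edge
Back edge closes the cycle 3 → 7 → 4 → 9 → 3; its vertices are {3, 4, 7, 9}.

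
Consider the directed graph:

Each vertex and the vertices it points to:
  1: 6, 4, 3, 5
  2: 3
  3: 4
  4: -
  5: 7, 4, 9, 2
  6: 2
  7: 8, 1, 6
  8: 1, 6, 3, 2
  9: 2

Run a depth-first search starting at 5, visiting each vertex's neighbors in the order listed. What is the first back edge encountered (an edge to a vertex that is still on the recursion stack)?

DFS from 5 (visiting each vertex's neighbors in the order listed); mark gray on enter, black on exit:
5 gray
  7 gray
    8 gray
      1 gray
        6 gray
          2 gray
            3 gray
              4 gray
              4 black
            3 black
          2 black
        6 black
        1→4: 4 black — skip
        1→3: 3 black — skip
        1→5: 5 is gray → back edge
First back edge: 1 → 5.

1→5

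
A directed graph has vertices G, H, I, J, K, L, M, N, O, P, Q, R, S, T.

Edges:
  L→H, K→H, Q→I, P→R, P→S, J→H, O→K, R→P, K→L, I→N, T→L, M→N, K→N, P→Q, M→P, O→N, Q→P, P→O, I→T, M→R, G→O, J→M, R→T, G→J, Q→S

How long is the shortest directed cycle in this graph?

2

For each vertex v, BFS finds the shortest path from v back to v.
The shortest such closed walk is P → R → P, length 2.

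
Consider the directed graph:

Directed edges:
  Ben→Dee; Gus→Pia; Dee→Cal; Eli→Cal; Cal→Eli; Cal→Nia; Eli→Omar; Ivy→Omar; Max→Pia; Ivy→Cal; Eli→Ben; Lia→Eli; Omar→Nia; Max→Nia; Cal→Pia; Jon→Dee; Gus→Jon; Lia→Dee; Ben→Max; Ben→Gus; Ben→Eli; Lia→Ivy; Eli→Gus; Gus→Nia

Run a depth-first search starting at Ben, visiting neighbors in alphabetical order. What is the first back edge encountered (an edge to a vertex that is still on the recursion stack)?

Eli->Ben

DFS from Ben (visiting neighbors in alphabetical order); mark gray on enter, black on exit:
Ben gray
  Dee gray
    Cal gray
      Eli gray
        Eli→Ben: Ben is gray → back edge
First back edge: Eli → Ben.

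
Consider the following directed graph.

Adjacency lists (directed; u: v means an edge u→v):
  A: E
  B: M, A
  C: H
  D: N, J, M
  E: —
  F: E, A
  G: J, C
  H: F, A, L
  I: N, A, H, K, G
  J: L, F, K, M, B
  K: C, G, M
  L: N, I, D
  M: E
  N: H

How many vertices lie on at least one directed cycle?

A vertex is on a directed cycle iff it belongs to a strongly connected component of size ≥ 2 (or has a self-loop).
The vertices on cycles are {C, D, G, H, I, J, K, L, N} — 9 in total.

9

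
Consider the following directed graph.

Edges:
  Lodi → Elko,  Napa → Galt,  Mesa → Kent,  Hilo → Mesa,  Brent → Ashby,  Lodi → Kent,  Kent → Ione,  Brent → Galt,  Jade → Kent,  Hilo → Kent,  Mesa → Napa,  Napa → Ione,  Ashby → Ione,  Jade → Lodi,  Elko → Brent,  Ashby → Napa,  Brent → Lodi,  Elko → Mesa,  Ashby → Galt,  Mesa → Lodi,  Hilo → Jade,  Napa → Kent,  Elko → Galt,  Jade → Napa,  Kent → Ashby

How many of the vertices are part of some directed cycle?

7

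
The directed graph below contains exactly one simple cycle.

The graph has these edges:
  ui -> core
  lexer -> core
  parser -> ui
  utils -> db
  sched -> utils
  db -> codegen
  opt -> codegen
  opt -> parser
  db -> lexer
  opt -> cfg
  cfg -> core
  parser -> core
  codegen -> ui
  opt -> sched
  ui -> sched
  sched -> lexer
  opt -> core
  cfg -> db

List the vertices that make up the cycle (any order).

DFS with gray/black marking from sched:
sched gray
  utils gray
    db gray
      codegen gray
        ui gray
          ui→sched: sched is gray → back edge
Back edge closes the cycle sched → utils → db → codegen → ui → sched; its vertices are {db, ui, sched, utils, codegen}.

db, ui, sched, utils, codegen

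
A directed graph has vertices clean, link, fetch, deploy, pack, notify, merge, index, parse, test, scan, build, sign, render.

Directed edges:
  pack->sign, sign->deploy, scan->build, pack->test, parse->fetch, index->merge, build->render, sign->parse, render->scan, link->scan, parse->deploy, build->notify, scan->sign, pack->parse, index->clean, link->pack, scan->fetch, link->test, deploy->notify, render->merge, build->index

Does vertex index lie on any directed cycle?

index lies on a cycle iff there is a path from index back to itself.
Exploring from index, it never reaches itself; equivalently, its strongly connected component is a singleton.

No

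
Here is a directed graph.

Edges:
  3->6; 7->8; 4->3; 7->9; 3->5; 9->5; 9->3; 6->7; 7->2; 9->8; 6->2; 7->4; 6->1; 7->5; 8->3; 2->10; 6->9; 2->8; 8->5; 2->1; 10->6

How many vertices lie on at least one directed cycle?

A vertex is on a directed cycle iff it belongs to a strongly connected component of size ≥ 2 (or has a self-loop).
The vertices on cycles are {2, 3, 4, 6, 7, 8, 9, 10} — 8 in total.

8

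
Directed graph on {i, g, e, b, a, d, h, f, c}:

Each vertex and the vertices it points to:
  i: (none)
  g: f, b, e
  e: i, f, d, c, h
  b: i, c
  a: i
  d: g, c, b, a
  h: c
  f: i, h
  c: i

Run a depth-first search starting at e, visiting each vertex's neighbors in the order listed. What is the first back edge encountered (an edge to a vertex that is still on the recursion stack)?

DFS from e (visiting each vertex's neighbors in the order listed); mark gray on enter, black on exit:
e gray
  i gray
  i black
  f gray
    f→i: i black — skip
    h gray
      c gray
        c→i: i black — skip
      c black
    h black
  f black
  d gray
    g gray
      g→f: f black — skip
      b gray
        b→i: i black — skip
        b→c: c black — skip
      b black
      g→e: e is gray → back edge
First back edge: g → e.

g->e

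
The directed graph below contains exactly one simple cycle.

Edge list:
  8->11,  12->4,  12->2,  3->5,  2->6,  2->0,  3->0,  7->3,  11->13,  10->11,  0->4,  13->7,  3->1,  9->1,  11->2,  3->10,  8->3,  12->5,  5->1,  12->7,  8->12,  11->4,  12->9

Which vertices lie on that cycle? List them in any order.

DFS with gray/black marking from 11:
11 gray
  13 gray
    7 gray
      3 gray
        10 gray
          10→11: 11 is gray → back edge
Back edge closes the cycle 11 → 13 → 7 → 3 → 10 → 11; its vertices are {3, 7, 10, 11, 13}.

3, 7, 10, 11, 13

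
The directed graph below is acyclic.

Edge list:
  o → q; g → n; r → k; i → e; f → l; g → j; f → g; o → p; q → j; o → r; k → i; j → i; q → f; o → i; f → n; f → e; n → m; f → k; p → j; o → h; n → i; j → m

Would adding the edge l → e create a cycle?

No

Adding l→e creates a cycle iff e can already reach l.
Explore from e: no path reaches l. The graph stays acyclic.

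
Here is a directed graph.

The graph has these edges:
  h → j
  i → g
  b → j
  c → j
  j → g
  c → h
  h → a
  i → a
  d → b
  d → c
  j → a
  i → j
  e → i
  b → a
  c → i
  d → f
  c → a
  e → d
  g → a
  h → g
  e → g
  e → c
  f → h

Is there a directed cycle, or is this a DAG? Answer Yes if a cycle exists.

No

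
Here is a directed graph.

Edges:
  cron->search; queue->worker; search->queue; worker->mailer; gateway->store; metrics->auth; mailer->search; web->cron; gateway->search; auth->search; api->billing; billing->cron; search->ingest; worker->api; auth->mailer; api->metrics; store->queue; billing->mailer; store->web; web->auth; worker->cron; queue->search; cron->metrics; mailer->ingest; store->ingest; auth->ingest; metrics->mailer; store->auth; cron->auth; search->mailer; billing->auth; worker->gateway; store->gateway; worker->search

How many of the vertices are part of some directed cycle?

A vertex is on a directed cycle iff it belongs to a strongly connected component of size ≥ 2 (or has a self-loop).
The vertices on cycles are {api, web, auth, cron, queue, store, mailer, search, worker, billing, gateway, metrics} — 12 in total.

12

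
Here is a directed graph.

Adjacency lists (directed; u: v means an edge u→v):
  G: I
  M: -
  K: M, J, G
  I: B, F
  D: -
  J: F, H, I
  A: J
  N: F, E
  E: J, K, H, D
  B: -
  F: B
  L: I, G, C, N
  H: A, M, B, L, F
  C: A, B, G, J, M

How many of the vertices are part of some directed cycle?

A vertex is on a directed cycle iff it belongs to a strongly connected component of size ≥ 2 (or has a self-loop).
The vertices on cycles are {A, C, E, H, J, K, L, N} — 8 in total.

8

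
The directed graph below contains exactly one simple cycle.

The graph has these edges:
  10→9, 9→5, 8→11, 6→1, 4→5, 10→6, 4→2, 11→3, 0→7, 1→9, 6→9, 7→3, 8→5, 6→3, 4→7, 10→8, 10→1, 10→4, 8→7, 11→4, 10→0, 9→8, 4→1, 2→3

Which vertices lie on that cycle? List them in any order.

1, 4, 8, 9, 11

DFS with gray/black marking from 8:
8 gray
  7 gray
    3 gray
    3 black
  7 black
  11 gray
    11→3: 3 black — skip
    4 gray
      4→7: 7 black — skip
      2 gray
        2→3: 3 black — skip
      2 black
      5 gray
      5 black
      1 gray
        9 gray
          9→8: 8 is gray → back edge
Back edge closes the cycle 8 → 11 → 4 → 1 → 9 → 8; its vertices are {1, 4, 8, 9, 11}.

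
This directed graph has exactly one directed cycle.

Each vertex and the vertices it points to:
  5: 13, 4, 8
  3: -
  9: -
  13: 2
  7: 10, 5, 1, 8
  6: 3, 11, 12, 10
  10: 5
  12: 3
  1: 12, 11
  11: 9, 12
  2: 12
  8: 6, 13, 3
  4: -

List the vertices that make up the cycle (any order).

DFS with gray/black marking from 5:
5 gray
  13 gray
    2 gray
      12 gray
        3 gray
        3 black
      12 black
    2 black
  13 black
  4 gray
  4 black
  8 gray
    6 gray
      6→3: 3 black — skip
      11 gray
        9 gray
        9 black
        11→12: 12 black — skip
      11 black
      6→12: 12 black — skip
      10 gray
        10→5: 5 is gray → back edge
Back edge closes the cycle 5 → 8 → 6 → 10 → 5; its vertices are {5, 6, 8, 10}.

5, 6, 8, 10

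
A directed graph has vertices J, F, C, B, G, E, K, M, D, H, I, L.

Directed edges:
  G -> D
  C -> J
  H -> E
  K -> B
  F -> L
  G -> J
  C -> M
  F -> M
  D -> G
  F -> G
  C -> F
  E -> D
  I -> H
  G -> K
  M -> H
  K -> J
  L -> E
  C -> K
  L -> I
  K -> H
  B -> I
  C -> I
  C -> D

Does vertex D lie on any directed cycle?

Yes

D is on a cycle iff D can reach itself via ≥1 edge.
D → G → D — yes.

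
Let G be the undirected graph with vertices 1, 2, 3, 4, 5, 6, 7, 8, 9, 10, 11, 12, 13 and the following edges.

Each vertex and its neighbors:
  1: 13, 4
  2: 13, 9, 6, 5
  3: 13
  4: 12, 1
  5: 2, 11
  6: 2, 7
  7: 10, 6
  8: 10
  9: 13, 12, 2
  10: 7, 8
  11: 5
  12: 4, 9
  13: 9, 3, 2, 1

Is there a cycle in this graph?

DFS, tracking each vertex's parent; an edge to a visited non-parent vertex closes a cycle.
Start from 2:
visit 2 (parent –)
  visit 13 (parent 2)
    visit 9 (parent 13)
      9–13: parent, skip
      visit 12 (parent 9)
        visit 4 (parent 12)
          4–12: parent, skip
          visit 1 (parent 4)
            1–13: 13 visited and ≠ parent → cycle
Cycle: 13 – 9 – 12 – 4 – 1 – 13.

Yes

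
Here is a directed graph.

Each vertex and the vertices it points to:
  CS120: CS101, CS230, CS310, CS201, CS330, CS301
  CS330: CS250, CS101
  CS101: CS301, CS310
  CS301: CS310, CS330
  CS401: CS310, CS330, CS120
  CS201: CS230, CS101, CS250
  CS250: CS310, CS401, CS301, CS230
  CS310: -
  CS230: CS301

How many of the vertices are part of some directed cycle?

8

A vertex is on a directed cycle iff it belongs to a strongly connected component of size ≥ 2 (or has a self-loop).
The vertices on cycles are {CS101, CS120, CS201, CS230, CS250, CS301, CS330, CS401} — 8 in total.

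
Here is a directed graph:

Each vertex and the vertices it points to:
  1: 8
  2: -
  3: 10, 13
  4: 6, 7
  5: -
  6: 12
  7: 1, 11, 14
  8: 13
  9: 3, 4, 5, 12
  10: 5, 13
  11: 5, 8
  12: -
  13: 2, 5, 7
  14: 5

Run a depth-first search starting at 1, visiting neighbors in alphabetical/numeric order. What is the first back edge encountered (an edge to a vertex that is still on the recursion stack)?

DFS from 1 (visiting neighbors in alphabetical/numeric order); mark gray on enter, black on exit:
1 gray
  8 gray
    13 gray
      2 gray
      2 black
      5 gray
      5 black
      7 gray
        7→1: 1 is gray → back edge
First back edge: 7 → 1.

7->1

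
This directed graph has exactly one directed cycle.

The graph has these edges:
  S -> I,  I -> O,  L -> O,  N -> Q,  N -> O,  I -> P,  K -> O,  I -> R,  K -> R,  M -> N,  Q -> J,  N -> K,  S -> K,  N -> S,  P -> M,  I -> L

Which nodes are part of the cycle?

I, M, N, P, S

DFS with gray/black marking from N:
N gray
  S gray
    I gray
      P gray
        M gray
          M→N: N is gray → back edge
Back edge closes the cycle N → S → I → P → M → N; its vertices are {I, M, N, P, S}.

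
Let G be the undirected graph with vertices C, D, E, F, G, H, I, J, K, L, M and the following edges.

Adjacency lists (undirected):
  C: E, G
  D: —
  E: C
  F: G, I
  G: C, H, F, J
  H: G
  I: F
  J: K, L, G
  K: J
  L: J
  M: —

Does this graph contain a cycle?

No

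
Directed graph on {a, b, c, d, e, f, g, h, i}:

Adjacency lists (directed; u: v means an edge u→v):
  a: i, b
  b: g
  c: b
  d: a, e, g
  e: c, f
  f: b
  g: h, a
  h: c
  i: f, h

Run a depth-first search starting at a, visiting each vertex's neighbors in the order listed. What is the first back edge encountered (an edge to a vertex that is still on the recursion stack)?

DFS from a (visiting each vertex's neighbors in the order listed); mark gray on enter, black on exit:
a gray
  i gray
    f gray
      b gray
        g gray
          h gray
            c gray
              c→b: b is gray → back edge
First back edge: c → b.

c->b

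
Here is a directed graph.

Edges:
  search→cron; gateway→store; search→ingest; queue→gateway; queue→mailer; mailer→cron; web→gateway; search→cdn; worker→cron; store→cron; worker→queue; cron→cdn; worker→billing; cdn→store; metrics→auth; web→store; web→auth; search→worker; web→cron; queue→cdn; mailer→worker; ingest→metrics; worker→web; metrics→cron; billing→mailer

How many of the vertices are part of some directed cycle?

7

A vertex is on a directed cycle iff it belongs to a strongly connected component of size ≥ 2 (or has a self-loop).
The vertices on cycles are {cdn, cron, queue, store, mailer, worker, billing} — 7 in total.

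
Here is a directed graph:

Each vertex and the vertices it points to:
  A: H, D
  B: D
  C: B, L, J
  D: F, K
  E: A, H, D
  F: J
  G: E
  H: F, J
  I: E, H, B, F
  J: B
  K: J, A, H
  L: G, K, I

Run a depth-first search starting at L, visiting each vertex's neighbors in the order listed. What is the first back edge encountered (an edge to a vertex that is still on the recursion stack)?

DFS from L (visiting each vertex's neighbors in the order listed); mark gray on enter, black on exit:
L gray
  G gray
    E gray
      A gray
        H gray
          F gray
            J gray
              B gray
                D gray
                  D→F: F is gray → back edge
First back edge: D → F.

D→F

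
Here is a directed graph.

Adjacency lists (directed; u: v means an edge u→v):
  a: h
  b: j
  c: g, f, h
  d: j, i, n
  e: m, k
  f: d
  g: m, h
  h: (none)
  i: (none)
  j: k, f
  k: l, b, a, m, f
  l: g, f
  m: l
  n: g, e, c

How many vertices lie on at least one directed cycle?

11

A vertex is on a directed cycle iff it belongs to a strongly connected component of size ≥ 2 (or has a self-loop).
The vertices on cycles are {b, c, d, e, f, g, j, k, l, m, n} — 11 in total.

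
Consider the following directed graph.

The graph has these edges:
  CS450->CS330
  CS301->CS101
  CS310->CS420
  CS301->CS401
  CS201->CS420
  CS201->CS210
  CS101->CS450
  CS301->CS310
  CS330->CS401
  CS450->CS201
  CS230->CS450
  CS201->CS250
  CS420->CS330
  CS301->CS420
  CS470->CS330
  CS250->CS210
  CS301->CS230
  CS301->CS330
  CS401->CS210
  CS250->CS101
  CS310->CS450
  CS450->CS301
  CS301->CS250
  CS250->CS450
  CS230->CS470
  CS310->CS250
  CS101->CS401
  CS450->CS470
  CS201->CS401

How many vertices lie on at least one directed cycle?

A vertex is on a directed cycle iff it belongs to a strongly connected component of size ≥ 2 (or has a self-loop).
The vertices on cycles are {CS101, CS201, CS230, CS250, CS301, CS310, CS450} — 7 in total.

7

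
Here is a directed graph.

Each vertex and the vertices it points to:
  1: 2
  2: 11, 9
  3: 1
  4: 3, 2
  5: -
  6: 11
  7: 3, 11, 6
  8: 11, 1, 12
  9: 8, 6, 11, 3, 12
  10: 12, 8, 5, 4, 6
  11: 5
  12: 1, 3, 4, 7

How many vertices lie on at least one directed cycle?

A vertex is on a directed cycle iff it belongs to a strongly connected component of size ≥ 2 (or has a self-loop).
The vertices on cycles are {1, 2, 3, 4, 7, 8, 9, 12} — 8 in total.

8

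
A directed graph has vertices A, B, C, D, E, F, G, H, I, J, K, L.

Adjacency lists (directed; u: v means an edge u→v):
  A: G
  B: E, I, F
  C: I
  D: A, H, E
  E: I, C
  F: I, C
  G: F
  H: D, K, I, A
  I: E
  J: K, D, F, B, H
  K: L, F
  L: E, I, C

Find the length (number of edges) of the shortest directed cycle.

2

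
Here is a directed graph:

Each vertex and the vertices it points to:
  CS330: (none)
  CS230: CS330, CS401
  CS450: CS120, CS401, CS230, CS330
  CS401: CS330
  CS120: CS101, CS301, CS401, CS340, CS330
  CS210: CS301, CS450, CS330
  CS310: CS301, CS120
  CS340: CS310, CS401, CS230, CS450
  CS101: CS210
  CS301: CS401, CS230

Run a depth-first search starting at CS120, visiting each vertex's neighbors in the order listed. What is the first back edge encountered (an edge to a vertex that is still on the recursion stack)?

DFS from CS120 (visiting each vertex's neighbors in the order listed); mark gray on enter, black on exit:
CS120 gray
  CS101 gray
    CS210 gray
      CS301 gray
        CS401 gray
          CS330 gray
          CS330 black
        CS401 black
        CS230 gray
          CS230→CS330: CS330 black — skip
          CS230→CS401: CS401 black — skip
        CS230 black
      CS301 black
      CS450 gray
        CS450→CS120: CS120 is gray → back edge
First back edge: CS450 → CS120.

CS450→CS120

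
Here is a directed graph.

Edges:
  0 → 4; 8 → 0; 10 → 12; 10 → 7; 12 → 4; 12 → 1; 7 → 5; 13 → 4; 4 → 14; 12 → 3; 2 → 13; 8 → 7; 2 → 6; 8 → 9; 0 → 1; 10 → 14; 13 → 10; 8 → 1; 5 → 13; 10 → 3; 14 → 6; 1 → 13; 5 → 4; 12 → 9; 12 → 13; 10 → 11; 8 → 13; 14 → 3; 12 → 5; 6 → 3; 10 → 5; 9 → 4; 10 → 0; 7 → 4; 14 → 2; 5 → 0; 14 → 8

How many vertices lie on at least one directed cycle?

A vertex is on a directed cycle iff it belongs to a strongly connected component of size ≥ 2 (or has a self-loop).
The vertices on cycles are {0, 1, 2, 4, 5, 7, 8, 9, 10, 12, 13, 14} — 12 in total.

12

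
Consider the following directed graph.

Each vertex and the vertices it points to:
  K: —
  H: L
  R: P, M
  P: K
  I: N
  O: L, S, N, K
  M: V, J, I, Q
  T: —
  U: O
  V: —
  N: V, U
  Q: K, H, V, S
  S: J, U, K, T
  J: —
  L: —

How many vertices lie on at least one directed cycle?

4

A vertex is on a directed cycle iff it belongs to a strongly connected component of size ≥ 2 (or has a self-loop).
The vertices on cycles are {N, O, S, U} — 4 in total.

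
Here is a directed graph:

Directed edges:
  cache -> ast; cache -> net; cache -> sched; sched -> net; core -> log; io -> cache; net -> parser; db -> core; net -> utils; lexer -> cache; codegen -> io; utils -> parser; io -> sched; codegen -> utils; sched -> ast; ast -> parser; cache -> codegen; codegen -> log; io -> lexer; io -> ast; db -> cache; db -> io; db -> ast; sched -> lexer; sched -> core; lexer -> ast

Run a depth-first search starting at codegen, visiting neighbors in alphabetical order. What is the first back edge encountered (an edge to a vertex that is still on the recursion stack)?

cache→codegen

DFS from codegen (visiting neighbors in alphabetical order); mark gray on enter, black on exit:
codegen gray
  io gray
    ast gray
      parser gray
      parser black
    ast black
    cache gray
      cache→ast: ast black — skip
      cache→codegen: codegen is gray → back edge
First back edge: cache → codegen.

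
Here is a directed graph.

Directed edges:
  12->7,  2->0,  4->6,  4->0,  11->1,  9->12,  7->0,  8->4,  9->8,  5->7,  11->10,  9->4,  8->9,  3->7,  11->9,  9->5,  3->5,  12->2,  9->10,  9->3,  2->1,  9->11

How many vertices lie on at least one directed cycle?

3

A vertex is on a directed cycle iff it belongs to a strongly connected component of size ≥ 2 (or has a self-loop).
The vertices on cycles are {8, 9, 11} — 3 in total.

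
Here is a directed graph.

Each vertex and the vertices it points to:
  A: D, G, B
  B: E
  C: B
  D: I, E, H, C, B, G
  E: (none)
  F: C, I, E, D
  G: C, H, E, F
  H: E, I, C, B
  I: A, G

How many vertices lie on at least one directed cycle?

6

A vertex is on a directed cycle iff it belongs to a strongly connected component of size ≥ 2 (or has a self-loop).
The vertices on cycles are {A, D, F, G, H, I} — 6 in total.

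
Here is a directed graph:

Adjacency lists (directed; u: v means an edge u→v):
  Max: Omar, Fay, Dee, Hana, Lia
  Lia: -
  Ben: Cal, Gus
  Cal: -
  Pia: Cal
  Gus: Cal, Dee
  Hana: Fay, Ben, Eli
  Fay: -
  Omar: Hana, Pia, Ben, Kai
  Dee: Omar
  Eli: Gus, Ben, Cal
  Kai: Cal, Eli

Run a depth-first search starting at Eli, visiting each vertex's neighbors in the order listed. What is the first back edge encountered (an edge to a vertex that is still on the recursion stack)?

DFS from Eli (visiting each vertex's neighbors in the order listed); mark gray on enter, black on exit:
Eli gray
  Gus gray
    Cal gray
    Cal black
    Dee gray
      Omar gray
        Hana gray
          Fay gray
          Fay black
          Ben gray
            Ben→Cal: Cal black — skip
            Ben→Gus: Gus is gray → back edge
First back edge: Ben → Gus.

Ben→Gus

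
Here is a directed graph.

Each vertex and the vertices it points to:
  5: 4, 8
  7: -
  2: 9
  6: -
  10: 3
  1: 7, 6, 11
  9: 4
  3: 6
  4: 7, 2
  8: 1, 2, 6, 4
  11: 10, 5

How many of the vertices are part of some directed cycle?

7

A vertex is on a directed cycle iff it belongs to a strongly connected component of size ≥ 2 (or has a self-loop).
The vertices on cycles are {1, 2, 4, 5, 8, 9, 11} — 7 in total.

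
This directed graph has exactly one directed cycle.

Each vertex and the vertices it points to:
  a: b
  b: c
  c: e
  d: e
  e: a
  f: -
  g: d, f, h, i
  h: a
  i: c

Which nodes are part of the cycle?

a, b, c, e

DFS with gray/black marking from e:
e gray
  a gray
    b gray
      c gray
        c→e: e is gray → back edge
Back edge closes the cycle e → a → b → c → e; its vertices are {a, b, c, e}.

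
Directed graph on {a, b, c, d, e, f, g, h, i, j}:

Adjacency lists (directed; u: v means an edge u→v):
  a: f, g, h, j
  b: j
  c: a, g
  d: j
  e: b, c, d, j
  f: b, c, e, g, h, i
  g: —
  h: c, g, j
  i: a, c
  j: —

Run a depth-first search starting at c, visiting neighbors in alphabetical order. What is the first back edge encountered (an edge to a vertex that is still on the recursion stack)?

f->c

DFS from c (visiting neighbors in alphabetical order); mark gray on enter, black on exit:
c gray
  a gray
    f gray
      b gray
        j gray
        j black
      b black
      f→c: c is gray → back edge
First back edge: f → c.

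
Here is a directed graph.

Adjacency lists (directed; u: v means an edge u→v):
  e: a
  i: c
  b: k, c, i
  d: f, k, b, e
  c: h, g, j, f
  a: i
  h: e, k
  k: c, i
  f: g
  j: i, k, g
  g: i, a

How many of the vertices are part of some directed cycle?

A vertex is on a directed cycle iff it belongs to a strongly connected component of size ≥ 2 (or has a self-loop).
The vertices on cycles are {a, c, e, f, g, h, i, j, k} — 9 in total.

9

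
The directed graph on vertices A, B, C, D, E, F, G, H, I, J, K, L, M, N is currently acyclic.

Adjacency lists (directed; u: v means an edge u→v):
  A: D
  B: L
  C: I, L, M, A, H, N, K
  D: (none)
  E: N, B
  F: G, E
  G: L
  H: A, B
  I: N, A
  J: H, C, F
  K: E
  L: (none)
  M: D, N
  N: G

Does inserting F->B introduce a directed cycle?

No

Adding F→B creates a cycle iff B can already reach F.
Explore from B: no path reaches F. The graph stays acyclic.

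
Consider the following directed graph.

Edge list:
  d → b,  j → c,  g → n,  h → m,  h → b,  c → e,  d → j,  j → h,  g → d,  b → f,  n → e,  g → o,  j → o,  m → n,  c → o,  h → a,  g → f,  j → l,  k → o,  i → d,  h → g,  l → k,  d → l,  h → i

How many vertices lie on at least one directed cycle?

5

A vertex is on a directed cycle iff it belongs to a strongly connected component of size ≥ 2 (or has a self-loop).
The vertices on cycles are {d, g, h, i, j} — 5 in total.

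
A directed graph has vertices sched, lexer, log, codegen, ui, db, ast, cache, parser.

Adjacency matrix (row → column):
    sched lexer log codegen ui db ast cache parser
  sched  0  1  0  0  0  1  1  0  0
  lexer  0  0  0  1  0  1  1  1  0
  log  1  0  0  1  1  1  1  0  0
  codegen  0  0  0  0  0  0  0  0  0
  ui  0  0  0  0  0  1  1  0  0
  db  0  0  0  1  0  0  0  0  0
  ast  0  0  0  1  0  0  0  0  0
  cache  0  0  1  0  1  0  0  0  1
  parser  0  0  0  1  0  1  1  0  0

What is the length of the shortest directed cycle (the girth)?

For each vertex v, BFS finds the shortest path from v back to v.
The shortest such closed walk is lexer → cache → log → sched → lexer, length 4.

4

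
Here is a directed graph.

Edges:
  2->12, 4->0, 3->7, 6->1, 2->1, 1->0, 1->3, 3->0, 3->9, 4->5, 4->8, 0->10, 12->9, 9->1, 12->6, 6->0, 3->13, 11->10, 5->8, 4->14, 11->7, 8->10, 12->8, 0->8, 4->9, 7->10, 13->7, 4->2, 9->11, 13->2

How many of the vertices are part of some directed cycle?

A vertex is on a directed cycle iff it belongs to a strongly connected component of size ≥ 2 (or has a self-loop).
The vertices on cycles are {1, 2, 3, 6, 9, 12, 13} — 7 in total.

7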